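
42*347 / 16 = 7287 / 8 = 910.88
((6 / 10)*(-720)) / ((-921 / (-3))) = -432 / 307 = -1.41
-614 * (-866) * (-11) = -5848964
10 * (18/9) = 20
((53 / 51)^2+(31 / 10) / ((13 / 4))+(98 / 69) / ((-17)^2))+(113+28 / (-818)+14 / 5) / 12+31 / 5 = 113782401013 / 6361577820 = 17.89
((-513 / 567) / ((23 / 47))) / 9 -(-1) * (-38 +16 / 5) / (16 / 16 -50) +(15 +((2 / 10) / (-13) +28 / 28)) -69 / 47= 1396389481 / 92960595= 15.02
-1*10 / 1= -10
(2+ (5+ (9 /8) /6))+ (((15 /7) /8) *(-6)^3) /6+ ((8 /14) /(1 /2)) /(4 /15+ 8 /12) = -965 /784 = -1.23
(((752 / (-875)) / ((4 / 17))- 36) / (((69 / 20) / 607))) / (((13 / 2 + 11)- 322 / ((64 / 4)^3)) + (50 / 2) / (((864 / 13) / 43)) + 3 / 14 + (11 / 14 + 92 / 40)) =-1552746479616 / 8211844445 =-189.09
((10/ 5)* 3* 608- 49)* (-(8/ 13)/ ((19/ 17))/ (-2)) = 990.82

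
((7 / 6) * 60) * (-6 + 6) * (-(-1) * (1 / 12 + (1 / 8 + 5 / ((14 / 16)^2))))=0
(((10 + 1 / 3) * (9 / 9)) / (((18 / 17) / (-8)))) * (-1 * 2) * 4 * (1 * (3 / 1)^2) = 16864 / 3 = 5621.33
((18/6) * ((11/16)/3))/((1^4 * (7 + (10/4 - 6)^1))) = 11/56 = 0.20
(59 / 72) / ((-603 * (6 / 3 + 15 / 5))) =-59 / 217080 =-0.00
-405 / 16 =-25.31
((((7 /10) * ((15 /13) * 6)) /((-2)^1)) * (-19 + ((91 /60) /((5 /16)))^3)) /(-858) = 281490433 /1045687500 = 0.27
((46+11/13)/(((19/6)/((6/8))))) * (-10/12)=-9135/988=-9.25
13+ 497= 510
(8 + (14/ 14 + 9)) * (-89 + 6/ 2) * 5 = -7740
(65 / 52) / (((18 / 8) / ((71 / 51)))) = 355 / 459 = 0.77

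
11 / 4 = 2.75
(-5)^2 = 25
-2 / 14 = -1 / 7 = -0.14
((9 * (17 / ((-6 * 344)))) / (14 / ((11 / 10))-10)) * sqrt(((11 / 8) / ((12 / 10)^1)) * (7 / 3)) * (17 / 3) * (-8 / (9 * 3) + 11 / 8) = -740707 * sqrt(385) / 53498880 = -0.27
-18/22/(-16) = 9/176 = 0.05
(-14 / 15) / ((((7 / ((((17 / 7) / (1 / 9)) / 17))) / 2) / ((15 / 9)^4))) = -500 / 189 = -2.65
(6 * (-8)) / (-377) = 48 / 377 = 0.13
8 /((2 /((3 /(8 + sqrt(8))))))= 12 /7 - 3 * sqrt(2) /7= 1.11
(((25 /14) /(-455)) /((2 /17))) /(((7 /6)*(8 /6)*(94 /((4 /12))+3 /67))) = -17085 /224697928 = -0.00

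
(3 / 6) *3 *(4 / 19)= 6 / 19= 0.32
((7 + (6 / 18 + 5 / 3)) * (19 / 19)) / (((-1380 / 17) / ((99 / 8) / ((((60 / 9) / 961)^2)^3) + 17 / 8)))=-2899166949209030152857681 / 235520000000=-12309642277551.93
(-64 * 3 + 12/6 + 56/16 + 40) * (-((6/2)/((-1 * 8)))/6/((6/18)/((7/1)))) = -6153/32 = -192.28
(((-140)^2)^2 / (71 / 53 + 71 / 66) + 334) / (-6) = -95985321569 / 3621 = -26507959.56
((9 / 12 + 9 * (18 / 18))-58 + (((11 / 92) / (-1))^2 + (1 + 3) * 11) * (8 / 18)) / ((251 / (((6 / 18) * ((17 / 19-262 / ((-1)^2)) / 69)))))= 75288136 / 522219807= 0.14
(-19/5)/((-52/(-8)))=-38/65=-0.58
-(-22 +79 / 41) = 823 / 41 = 20.07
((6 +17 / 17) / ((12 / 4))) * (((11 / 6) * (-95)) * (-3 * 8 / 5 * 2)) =11704 / 3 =3901.33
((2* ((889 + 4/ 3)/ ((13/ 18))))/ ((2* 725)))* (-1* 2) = -32052/ 9425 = -3.40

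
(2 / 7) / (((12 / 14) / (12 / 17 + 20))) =352 / 51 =6.90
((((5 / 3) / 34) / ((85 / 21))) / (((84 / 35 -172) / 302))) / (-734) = 5285 / 179882848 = 0.00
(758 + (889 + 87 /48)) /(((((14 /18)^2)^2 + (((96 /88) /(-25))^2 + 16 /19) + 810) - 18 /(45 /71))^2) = 2344602947714457851953125 /871386285698151557678903056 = 0.00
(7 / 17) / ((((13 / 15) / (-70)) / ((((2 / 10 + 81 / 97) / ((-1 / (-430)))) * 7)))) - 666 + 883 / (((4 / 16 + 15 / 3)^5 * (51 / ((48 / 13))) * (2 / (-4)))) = -9129914378860610 / 87550873137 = -104281.25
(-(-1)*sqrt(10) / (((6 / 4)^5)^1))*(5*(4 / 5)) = 128*sqrt(10) / 243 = 1.67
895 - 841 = 54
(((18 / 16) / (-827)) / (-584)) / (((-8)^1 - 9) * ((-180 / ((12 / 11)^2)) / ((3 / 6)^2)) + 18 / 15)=45 / 198716217664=0.00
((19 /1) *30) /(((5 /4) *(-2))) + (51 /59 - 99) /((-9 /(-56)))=-148436 /177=-838.62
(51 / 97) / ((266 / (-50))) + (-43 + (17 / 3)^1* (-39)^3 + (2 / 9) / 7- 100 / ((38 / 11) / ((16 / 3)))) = -336338.45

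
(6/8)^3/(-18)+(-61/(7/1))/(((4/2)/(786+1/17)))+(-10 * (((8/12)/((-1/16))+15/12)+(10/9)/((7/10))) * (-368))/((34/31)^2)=-63801735197/2330496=-27376.89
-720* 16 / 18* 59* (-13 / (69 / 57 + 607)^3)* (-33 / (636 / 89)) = -25751875435 / 2555927265114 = -0.01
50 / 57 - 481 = -480.12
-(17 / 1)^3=-4913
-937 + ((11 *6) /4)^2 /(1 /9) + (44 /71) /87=37389557 /24708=1513.26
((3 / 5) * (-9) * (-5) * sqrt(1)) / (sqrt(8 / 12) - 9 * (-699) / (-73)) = -37198683 / 118719385 - 143883 * sqrt(6) / 118719385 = -0.32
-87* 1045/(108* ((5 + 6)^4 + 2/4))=-30305/527094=-0.06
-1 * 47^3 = -103823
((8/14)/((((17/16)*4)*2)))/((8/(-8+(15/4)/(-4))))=-143/1904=-0.08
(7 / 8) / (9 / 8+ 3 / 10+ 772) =0.00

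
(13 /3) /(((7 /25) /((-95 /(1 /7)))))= -30875 /3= -10291.67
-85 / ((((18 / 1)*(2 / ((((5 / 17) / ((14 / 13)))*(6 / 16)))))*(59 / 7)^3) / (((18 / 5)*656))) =-391755 / 410758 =-0.95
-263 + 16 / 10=-1307 / 5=-261.40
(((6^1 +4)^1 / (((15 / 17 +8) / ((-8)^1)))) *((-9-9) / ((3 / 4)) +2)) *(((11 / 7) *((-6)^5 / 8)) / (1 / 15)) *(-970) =4654612512000 / 1057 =4403606917.69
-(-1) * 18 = 18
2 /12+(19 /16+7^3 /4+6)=4469 /48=93.10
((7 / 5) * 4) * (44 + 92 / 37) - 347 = -3207 / 37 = -86.68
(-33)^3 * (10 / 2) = -179685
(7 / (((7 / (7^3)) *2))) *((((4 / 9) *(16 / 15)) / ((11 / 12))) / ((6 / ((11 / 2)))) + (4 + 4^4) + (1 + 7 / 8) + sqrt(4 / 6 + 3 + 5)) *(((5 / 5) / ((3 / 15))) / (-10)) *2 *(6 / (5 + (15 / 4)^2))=-14320.60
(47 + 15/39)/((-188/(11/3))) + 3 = 3805/1833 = 2.08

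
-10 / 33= -0.30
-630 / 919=-0.69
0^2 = 0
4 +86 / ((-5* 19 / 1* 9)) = 3334 / 855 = 3.90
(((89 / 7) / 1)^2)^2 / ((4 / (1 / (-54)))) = -62742241 / 518616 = -120.98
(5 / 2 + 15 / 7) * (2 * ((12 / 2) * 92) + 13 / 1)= 72605 / 14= 5186.07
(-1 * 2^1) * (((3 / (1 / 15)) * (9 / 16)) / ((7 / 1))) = -405 / 56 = -7.23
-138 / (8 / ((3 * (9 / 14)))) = -1863 / 56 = -33.27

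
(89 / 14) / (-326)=-89 / 4564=-0.02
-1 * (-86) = 86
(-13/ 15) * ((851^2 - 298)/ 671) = -3136913/ 3355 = -935.00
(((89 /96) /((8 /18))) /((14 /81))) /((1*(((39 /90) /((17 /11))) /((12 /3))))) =5514885 /32032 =172.17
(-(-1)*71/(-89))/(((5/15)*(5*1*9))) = -0.05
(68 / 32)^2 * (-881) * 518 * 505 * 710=-11822062375025 / 16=-738878898439.06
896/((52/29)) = 6496/13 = 499.69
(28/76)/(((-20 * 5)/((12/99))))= -7/15675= -0.00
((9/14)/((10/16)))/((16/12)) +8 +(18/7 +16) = 957/35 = 27.34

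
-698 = -698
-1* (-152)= 152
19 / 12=1.58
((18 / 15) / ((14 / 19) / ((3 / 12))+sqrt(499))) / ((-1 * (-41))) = -2128 / 12095205+722 * sqrt(499) / 12095205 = 0.00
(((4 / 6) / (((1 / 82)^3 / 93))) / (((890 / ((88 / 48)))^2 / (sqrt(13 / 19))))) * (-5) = -258522671 * sqrt(247) / 6772455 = -599.93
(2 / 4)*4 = 2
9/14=0.64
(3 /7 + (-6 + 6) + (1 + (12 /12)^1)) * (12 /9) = 68 /21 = 3.24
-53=-53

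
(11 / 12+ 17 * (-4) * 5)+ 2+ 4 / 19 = -76807 / 228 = -336.87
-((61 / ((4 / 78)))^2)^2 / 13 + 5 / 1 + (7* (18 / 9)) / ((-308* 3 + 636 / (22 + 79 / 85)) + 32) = -64850309098087683 / 421112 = -153997770422.33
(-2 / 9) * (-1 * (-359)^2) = 28640.22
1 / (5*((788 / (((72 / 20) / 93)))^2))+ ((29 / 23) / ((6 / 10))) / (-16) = -0.13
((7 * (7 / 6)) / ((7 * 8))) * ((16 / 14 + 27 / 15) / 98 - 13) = -14829 / 7840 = -1.89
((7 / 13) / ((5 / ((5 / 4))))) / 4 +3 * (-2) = -1241 / 208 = -5.97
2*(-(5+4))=-18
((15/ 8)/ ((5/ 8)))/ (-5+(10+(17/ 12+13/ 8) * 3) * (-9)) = -24/ 1417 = -0.02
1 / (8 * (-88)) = -1 / 704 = -0.00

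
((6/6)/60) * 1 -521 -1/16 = -125051/240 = -521.05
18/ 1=18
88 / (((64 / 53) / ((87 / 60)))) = 16907 / 160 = 105.67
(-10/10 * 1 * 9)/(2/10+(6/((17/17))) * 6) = -45/181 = -0.25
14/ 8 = 7/ 4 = 1.75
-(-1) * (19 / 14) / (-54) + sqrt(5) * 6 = -19 / 756 + 6 * sqrt(5) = 13.39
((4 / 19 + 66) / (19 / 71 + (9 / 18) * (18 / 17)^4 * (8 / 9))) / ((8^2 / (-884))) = -824322118919 / 744720200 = -1106.89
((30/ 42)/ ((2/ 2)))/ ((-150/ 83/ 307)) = -25481/ 210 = -121.34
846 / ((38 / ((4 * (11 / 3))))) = 6204 / 19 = 326.53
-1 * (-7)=7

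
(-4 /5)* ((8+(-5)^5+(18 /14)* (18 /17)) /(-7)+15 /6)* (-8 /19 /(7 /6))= 71585952 /553945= 129.23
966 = 966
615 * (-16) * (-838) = 8245920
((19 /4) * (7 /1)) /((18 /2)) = 133 /36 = 3.69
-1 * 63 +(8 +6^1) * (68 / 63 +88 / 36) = -41 / 3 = -13.67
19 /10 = 1.90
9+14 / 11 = 113 / 11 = 10.27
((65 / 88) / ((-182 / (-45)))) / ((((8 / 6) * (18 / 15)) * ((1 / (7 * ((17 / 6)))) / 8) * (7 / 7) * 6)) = 2125 / 704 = 3.02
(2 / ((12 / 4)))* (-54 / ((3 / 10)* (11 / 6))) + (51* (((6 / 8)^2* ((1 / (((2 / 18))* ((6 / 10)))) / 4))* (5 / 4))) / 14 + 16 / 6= -6290023 / 118272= -53.18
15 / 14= 1.07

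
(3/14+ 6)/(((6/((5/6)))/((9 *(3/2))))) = 1305/112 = 11.65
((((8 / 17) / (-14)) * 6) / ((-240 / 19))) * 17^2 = 323 / 70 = 4.61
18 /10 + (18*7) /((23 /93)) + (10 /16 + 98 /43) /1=20341053 /39560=514.18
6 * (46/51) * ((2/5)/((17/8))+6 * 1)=48392/1445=33.49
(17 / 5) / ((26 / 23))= 391 / 130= 3.01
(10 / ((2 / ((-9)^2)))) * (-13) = -5265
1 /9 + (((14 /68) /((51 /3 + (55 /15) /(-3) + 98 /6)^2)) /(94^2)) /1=25091718007 /225825416136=0.11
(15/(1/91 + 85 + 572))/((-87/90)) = -0.02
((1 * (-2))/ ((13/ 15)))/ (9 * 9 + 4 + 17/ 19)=-95/ 3536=-0.03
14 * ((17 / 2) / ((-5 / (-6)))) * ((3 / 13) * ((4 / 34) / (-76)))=-63 / 1235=-0.05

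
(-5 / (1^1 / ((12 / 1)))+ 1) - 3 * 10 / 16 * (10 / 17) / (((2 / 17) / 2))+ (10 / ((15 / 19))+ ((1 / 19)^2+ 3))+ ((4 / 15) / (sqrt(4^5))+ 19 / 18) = -7929727 / 129960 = -61.02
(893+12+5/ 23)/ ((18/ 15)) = 17350/ 23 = 754.35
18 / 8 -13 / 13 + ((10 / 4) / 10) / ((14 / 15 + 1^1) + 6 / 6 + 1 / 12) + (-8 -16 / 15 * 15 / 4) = -7723 / 724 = -10.67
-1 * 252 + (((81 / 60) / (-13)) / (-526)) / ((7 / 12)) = -60311079 / 239330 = -252.00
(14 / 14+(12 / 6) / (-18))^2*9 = 64 / 9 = 7.11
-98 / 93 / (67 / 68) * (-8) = 8.56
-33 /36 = -11 /12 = -0.92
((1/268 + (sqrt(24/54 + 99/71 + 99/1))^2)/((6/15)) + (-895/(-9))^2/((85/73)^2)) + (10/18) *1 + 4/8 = 6723458408551/890852904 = 7547.22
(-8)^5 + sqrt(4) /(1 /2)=-32764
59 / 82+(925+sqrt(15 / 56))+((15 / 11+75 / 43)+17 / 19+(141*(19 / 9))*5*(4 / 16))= sqrt(210) / 28+5756067985 / 4421604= 1302.32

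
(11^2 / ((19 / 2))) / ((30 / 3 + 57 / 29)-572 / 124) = 108779 / 62795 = 1.73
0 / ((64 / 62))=0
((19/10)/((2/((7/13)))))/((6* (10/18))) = 399/2600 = 0.15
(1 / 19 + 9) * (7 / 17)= 1204 / 323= 3.73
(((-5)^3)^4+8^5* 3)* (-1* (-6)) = 1465433574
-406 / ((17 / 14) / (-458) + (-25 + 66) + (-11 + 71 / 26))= -33842536 / 2728085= -12.41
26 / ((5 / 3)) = 78 / 5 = 15.60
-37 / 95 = -0.39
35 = 35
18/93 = 6/31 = 0.19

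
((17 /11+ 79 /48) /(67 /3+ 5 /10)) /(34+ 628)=1685 /7981072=0.00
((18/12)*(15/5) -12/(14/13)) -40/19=-2327/266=-8.75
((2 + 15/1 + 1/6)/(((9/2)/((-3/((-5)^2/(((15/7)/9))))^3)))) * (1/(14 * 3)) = -0.00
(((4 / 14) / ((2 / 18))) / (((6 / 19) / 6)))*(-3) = -1026 / 7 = -146.57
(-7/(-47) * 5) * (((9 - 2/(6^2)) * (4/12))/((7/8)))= 3220/1269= 2.54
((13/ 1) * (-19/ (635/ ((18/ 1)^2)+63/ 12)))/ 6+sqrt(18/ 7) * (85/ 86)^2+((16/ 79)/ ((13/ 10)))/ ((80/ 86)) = -6648167/ 1199536+21675 * sqrt(14)/ 51772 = -3.98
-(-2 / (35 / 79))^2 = -24964 / 1225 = -20.38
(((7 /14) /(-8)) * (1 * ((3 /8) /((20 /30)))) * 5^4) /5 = -1125 /256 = -4.39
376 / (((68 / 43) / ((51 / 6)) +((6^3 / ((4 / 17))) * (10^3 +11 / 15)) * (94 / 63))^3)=160216543375 / 1097399463092104842590327784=0.00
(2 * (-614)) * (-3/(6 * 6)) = 307/3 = 102.33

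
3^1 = 3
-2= -2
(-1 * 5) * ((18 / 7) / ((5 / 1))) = -18 / 7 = -2.57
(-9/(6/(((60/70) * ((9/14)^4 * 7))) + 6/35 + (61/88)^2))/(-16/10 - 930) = 40011602400/26950244240291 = 0.00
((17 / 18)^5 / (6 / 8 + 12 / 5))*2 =7099285 / 14880348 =0.48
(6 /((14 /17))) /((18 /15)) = 85 /14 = 6.07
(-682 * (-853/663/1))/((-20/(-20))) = 581746/663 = 877.44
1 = 1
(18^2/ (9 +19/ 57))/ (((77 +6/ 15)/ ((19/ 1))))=2565/ 301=8.52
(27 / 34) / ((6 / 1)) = 9 / 68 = 0.13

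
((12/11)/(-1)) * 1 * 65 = -780/11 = -70.91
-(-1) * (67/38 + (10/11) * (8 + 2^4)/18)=2.98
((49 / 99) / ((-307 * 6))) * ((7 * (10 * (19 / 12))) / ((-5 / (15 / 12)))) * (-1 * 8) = -32585 / 547074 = -0.06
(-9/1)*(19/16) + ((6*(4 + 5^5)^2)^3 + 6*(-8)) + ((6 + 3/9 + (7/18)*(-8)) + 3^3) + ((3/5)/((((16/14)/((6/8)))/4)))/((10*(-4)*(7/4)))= 182444022722503694213736761/900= 202715580802781882459707.50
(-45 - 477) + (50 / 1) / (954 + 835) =-933808 / 1789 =-521.97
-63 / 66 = -21 / 22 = -0.95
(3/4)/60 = 1/80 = 0.01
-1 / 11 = -0.09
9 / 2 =4.50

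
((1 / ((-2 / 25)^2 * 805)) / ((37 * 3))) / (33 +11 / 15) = 625 / 12056968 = 0.00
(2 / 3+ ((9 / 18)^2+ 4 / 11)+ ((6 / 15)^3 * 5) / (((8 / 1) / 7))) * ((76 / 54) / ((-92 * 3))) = -97831 / 12295800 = -0.01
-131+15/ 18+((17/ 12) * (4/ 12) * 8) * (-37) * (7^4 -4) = -670355/ 2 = -335177.50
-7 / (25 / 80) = -22.40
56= 56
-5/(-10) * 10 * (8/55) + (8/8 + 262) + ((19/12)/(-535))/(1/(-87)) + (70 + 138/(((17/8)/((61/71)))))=11074712967/28412780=389.78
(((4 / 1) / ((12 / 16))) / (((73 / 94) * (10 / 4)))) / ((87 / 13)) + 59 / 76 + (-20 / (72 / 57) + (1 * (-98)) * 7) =-5072779051 / 7240140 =-700.65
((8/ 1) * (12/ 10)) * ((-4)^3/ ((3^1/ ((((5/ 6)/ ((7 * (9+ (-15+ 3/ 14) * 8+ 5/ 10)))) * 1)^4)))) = -128000/ 435797397329121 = -0.00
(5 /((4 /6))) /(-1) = -15 /2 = -7.50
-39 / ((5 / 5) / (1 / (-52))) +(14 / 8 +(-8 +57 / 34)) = -65 / 17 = -3.82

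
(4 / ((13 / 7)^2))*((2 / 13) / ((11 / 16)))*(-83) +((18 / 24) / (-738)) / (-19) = -9732664729 / 451826232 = -21.54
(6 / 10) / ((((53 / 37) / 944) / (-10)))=-209568 / 53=-3954.11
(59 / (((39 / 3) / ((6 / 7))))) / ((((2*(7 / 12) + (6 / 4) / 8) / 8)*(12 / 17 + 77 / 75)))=34663680 / 2613247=13.26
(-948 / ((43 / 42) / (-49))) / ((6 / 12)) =3901968 / 43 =90743.44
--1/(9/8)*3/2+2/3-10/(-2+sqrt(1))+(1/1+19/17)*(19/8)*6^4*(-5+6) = 111012/17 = 6530.12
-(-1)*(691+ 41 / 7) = 4878 / 7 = 696.86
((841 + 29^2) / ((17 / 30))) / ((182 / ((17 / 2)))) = 12615 / 91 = 138.63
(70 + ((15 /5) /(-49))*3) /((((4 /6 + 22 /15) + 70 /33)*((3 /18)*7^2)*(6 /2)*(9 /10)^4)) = 1881550000 /1843096437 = 1.02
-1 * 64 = -64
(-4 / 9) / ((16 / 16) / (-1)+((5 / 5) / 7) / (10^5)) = 2800000 / 6299991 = 0.44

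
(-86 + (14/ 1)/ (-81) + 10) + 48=-2282/ 81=-28.17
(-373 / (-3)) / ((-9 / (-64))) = 23872 / 27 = 884.15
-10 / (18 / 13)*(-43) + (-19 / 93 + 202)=142946 / 279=512.35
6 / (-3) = -2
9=9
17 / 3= 5.67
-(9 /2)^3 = -729 /8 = -91.12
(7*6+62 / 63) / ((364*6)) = 677 / 34398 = 0.02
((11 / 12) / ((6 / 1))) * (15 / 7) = 55 / 168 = 0.33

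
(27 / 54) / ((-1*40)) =-1 / 80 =-0.01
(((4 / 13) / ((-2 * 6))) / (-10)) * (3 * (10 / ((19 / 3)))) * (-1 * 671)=-2013 / 247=-8.15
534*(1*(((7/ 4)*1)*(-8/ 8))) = -1869/ 2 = -934.50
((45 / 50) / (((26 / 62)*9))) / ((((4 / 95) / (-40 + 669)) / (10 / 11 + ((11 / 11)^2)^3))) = 7780101 / 1144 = 6800.79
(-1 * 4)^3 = -64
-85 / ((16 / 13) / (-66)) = 4558.12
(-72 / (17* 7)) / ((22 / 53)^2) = -50562 / 14399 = -3.51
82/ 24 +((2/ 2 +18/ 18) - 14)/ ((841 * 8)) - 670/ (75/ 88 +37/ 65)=-38396362147/ 82058052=-467.92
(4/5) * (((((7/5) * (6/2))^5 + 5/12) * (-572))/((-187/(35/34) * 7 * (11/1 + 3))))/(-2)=-16.80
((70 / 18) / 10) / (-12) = -7 / 216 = -0.03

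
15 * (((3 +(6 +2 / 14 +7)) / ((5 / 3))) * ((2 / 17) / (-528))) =-339 / 10472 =-0.03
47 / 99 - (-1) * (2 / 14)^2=2402 / 4851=0.50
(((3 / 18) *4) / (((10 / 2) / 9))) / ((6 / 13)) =13 / 5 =2.60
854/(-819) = -122/117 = -1.04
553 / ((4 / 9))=4977 / 4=1244.25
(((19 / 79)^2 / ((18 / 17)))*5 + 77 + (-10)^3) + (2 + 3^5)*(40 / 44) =-865002079 / 1235718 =-700.00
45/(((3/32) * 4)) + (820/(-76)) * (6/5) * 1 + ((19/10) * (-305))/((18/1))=51203/684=74.86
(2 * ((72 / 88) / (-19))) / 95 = -18 / 19855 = -0.00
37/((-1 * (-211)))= 37/211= 0.18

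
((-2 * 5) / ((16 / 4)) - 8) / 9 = -7 / 6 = -1.17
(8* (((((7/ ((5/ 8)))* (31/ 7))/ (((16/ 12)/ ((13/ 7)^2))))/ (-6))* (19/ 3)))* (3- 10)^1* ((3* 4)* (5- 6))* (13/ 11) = -107555.99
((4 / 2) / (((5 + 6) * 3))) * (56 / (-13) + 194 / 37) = 300 / 5291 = 0.06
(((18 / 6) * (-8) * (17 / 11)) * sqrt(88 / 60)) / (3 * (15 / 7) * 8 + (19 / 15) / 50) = -142800 * sqrt(330) / 2971463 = -0.87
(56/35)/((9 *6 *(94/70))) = 28/1269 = 0.02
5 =5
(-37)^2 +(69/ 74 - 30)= 99155/ 74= 1339.93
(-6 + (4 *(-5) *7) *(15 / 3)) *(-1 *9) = 6354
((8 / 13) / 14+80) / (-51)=-1.57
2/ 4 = 0.50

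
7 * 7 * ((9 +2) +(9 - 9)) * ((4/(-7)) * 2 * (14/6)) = -4312/3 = -1437.33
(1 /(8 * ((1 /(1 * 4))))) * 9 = 9 /2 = 4.50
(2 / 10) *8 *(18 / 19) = 144 / 95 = 1.52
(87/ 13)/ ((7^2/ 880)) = 76560/ 637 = 120.19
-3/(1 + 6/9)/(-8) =9/40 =0.22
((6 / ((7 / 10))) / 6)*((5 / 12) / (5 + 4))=25 / 378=0.07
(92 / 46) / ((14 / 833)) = 119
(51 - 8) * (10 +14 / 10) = 490.20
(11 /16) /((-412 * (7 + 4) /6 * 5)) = -3 /16480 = -0.00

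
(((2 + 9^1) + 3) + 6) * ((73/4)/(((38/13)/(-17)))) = -80665/38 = -2122.76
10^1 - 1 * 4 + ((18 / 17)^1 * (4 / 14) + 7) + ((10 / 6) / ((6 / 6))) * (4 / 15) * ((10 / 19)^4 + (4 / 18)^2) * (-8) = 145321816775 / 11305477071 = 12.85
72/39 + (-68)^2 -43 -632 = 51361/13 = 3950.85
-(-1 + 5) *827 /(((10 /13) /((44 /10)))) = -473044 /25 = -18921.76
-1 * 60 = -60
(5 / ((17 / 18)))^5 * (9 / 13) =53144100000 / 18458141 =2879.17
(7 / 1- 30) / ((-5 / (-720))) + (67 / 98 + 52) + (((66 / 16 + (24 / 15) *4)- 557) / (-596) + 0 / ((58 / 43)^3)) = -3258.40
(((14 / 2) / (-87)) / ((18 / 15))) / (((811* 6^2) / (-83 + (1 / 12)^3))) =0.00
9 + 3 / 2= 10.50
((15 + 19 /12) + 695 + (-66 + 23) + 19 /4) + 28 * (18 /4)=2398 /3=799.33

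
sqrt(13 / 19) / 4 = sqrt(247) / 76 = 0.21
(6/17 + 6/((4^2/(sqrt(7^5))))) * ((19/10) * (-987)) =-2756691 * sqrt(7)/80 - 56259/85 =-91830.86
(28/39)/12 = 7/117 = 0.06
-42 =-42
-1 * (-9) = 9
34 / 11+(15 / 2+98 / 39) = 11243 / 858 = 13.10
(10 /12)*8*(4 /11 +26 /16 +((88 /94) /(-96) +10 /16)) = 161545 /9306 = 17.36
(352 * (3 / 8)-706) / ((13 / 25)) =-14350 / 13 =-1103.85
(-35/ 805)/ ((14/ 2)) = -0.01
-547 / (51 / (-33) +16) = -6017 / 159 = -37.84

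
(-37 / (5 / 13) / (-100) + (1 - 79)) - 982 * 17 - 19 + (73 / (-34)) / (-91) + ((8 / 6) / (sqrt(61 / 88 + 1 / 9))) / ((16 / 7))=-12987076143 / 773500 + sqrt(286) / 26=-16789.36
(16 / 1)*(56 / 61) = 896 / 61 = 14.69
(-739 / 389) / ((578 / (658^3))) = -105266970284 / 112421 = -936363.94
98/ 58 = 49/ 29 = 1.69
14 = 14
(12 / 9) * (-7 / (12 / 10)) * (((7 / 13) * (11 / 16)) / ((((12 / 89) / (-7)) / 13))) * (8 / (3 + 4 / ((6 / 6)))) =239855 / 108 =2220.88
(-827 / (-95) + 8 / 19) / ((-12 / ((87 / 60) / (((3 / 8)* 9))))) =-8381 / 25650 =-0.33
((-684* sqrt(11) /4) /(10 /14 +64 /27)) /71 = -32319* sqrt(11) /41393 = -2.59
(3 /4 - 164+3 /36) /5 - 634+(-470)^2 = 6607001 /30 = 220233.37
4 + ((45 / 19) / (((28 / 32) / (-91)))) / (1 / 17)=-79484 / 19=-4183.37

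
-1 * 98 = -98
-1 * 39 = -39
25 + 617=642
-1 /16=-0.06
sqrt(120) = 2 * sqrt(30) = 10.95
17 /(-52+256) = 1 /12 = 0.08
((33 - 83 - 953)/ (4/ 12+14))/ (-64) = 3009/ 2752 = 1.09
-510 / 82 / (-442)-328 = -349633 / 1066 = -327.99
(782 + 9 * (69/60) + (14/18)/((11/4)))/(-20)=-1569413/39600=-39.63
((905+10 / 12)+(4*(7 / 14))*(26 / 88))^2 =821604.91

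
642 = 642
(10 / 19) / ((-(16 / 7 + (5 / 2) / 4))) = -560 / 3097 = -0.18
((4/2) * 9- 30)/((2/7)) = -42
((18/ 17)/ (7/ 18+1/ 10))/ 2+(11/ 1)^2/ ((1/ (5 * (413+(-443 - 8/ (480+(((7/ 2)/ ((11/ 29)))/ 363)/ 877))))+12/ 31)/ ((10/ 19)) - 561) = 28413155248499104935/ 32774709909260790658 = 0.87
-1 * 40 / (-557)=40 / 557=0.07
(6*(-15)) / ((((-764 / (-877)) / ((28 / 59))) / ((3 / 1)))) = -147.09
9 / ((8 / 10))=45 / 4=11.25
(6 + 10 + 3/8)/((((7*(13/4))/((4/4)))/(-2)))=-131/91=-1.44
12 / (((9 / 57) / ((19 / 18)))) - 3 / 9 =719 / 9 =79.89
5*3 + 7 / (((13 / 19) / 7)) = 1126 / 13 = 86.62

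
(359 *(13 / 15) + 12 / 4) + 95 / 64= 302993 / 960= 315.62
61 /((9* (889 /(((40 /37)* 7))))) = 2440 /42291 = 0.06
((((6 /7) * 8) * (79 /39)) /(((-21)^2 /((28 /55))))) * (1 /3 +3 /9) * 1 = 10112 /945945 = 0.01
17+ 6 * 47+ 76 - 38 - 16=321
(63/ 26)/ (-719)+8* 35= 5234257/ 18694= 280.00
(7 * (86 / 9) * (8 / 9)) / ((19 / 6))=9632 / 513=18.78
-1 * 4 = -4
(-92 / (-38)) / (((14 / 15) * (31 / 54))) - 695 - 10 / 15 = -8548811 / 12369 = -691.15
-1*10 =-10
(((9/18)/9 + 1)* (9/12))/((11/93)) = 589/88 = 6.69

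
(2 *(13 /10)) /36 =13 /180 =0.07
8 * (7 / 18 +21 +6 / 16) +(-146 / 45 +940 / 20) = 3268 / 15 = 217.87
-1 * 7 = -7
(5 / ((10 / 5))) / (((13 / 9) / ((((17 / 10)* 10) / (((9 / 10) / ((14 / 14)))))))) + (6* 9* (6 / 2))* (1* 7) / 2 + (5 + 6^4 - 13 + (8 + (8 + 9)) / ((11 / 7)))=272215 / 143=1903.60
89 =89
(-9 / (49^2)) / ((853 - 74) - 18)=-9 / 1827161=-0.00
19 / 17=1.12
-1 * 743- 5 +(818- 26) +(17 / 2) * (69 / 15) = 831 / 10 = 83.10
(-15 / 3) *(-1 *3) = 15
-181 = -181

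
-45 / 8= -5.62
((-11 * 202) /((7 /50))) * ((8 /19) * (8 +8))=-14220800 /133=-106923.31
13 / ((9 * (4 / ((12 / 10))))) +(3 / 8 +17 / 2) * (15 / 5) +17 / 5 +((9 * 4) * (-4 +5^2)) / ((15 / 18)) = 112519 / 120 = 937.66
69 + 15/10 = 141/2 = 70.50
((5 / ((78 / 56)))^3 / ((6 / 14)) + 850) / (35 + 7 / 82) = 13978658900 / 511982289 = 27.30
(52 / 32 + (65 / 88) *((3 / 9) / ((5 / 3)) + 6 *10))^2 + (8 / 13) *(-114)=3231285 / 1573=2054.22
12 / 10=6 / 5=1.20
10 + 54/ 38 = 217/ 19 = 11.42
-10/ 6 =-5/ 3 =-1.67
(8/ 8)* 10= 10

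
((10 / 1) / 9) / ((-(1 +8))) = -10 / 81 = -0.12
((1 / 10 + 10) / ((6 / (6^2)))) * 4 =1212 / 5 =242.40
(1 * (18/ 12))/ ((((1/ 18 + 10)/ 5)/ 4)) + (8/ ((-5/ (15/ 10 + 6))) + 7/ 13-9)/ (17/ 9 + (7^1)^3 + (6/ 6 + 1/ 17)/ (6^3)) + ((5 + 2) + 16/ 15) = 16376002739/ 1489978425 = 10.99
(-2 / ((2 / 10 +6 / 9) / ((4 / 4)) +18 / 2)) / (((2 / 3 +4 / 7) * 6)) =-105 / 3848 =-0.03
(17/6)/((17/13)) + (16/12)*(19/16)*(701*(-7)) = -31069/4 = -7767.25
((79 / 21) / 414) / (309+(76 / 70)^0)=79 / 2695140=0.00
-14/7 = -2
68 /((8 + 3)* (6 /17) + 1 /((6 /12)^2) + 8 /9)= 5202 /671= 7.75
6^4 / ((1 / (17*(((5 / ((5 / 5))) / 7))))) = 110160 / 7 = 15737.14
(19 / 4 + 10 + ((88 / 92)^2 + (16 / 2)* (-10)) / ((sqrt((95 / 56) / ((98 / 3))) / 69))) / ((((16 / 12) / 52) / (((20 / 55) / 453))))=767 / 1661 - 60913216* sqrt(1995) / 3629285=-749.19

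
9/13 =0.69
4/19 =0.21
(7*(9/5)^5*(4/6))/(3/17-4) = -4684554/203125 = -23.06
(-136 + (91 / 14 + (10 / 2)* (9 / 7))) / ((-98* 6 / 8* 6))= 1723 / 6174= 0.28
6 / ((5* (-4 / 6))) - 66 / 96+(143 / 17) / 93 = -303179 / 126480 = -2.40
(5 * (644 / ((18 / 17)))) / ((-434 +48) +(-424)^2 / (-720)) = -68425 / 14303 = -4.78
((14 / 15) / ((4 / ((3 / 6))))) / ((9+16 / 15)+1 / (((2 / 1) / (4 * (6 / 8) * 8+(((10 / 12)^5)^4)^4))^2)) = 74503529388702471693761799791075442026154152927401592609153047417660226961194193646163877383663213601894988228815141935775744 / 98387235785864175632423888375915799279175777628810951988664461105887782202696917662408159283066126201794398586347103746144592773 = 0.00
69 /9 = 23 /3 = 7.67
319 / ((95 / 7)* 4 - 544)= -0.65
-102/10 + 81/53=-2298/265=-8.67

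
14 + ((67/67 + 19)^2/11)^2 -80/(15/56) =376666/363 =1037.65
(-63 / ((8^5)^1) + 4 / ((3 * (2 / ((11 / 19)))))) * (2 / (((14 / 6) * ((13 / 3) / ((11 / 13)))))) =23671065 / 368263168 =0.06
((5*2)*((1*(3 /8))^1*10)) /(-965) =-15 /386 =-0.04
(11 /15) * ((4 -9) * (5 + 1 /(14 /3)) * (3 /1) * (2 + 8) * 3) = -12045 /7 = -1720.71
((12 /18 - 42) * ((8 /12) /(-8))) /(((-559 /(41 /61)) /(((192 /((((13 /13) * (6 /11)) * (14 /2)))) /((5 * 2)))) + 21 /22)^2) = 1614190336 /12671684792361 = 0.00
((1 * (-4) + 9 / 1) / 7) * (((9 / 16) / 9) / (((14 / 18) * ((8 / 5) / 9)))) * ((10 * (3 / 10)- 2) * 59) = 119475 / 6272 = 19.05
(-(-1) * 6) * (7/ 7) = 6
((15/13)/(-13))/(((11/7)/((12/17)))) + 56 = 1768508/31603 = 55.96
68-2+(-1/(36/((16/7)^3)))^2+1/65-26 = 24854566409/619421985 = 40.13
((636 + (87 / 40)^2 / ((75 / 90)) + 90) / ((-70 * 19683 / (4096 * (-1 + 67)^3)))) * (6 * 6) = -379898832896 / 16875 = -22512523.43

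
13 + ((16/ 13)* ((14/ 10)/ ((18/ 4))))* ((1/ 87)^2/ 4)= 57562301/ 4427865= 13.00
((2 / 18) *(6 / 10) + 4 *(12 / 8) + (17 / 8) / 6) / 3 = 1541 / 720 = 2.14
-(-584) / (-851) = -584 / 851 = -0.69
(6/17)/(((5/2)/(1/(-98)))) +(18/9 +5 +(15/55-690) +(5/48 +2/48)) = -1501081663/2199120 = -682.58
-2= -2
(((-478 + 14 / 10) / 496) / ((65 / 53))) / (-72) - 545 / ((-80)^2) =-1724117 / 23212800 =-0.07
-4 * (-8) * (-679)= -21728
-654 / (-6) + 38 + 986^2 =972343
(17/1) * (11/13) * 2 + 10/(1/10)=1674/13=128.77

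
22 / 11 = 2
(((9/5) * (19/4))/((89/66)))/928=5643/825920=0.01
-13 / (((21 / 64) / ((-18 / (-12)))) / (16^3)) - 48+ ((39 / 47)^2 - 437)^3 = -6285591977716608784 / 75454507303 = -83303068.33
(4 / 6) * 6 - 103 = -99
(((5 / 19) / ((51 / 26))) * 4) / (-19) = -520 / 18411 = -0.03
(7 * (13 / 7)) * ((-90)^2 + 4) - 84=105268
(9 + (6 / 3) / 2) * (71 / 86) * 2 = 710 / 43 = 16.51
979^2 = 958441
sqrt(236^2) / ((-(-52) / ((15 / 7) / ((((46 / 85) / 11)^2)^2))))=676378375303125 / 407448496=1660034.05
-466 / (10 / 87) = -20271 / 5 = -4054.20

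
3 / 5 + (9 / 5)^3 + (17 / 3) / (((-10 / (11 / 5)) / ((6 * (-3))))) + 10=4859 / 125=38.87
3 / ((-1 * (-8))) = 3 / 8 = 0.38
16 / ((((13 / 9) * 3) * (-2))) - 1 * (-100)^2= -130024 / 13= -10001.85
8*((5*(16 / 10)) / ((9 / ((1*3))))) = 64 / 3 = 21.33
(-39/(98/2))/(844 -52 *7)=-13/7840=-0.00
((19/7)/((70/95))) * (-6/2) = -1083/98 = -11.05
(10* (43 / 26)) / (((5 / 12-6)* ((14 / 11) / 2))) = -28380 / 6097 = -4.65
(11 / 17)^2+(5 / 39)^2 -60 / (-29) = 31920854 / 12747501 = 2.50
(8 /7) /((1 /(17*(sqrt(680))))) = 272*sqrt(170) /7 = 506.64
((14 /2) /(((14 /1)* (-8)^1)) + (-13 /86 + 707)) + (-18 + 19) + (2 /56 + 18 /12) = 3416095 /4816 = 709.32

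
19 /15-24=-22.73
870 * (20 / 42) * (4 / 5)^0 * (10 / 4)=1035.71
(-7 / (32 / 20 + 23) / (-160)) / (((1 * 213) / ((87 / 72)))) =203 / 20120832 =0.00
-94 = -94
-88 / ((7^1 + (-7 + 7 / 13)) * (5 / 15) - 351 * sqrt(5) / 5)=2730 / 4258829 + 1067742 * sqrt(5) / 4258829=0.56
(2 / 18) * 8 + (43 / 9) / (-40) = 277 / 360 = 0.77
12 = 12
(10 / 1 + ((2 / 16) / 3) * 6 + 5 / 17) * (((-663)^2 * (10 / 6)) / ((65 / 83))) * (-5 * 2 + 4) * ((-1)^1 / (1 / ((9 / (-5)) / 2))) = -1065306411 / 20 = -53265320.55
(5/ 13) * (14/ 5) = 14/ 13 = 1.08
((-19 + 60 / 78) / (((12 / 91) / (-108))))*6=89586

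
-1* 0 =0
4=4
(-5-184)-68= -257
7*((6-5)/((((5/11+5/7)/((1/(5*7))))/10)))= 77/45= 1.71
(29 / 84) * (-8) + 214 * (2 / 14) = 584 / 21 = 27.81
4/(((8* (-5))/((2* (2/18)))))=-0.02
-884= -884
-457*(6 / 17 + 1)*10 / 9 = -105110 / 153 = -686.99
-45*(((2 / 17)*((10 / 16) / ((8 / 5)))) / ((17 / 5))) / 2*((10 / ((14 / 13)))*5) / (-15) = 121875 / 129472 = 0.94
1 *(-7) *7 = -49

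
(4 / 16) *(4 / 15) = 1 / 15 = 0.07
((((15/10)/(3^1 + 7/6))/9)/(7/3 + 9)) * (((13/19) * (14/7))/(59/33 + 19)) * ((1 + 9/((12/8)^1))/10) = 1287/7913500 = 0.00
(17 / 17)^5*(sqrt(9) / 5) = 3 / 5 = 0.60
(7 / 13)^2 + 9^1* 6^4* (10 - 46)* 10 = -709637711 / 169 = -4199039.71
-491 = -491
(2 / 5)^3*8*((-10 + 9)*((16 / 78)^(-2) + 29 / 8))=-1753 / 125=-14.02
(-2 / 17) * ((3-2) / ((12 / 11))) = -11 / 102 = -0.11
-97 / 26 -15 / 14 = -437 / 91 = -4.80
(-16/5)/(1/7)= -112/5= -22.40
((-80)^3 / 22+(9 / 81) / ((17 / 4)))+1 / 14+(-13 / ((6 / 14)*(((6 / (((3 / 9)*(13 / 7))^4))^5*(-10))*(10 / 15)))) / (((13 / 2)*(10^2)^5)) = -134502752659526134874469174466840374090504944213 / 5779439383999508718456156186441600000000000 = -23272.63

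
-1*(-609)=609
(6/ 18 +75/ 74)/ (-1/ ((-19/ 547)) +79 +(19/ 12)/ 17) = 193154/ 15471661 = 0.01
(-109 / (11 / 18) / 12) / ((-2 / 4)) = 327 / 11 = 29.73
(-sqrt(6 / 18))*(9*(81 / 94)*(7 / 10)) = -1701*sqrt(3) / 940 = -3.13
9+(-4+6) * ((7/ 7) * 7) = 23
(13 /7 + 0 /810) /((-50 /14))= -13 /25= -0.52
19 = 19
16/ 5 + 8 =56/ 5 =11.20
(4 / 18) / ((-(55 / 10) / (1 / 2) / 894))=-18.06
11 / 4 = 2.75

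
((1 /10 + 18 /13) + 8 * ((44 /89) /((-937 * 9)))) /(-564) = -144807881 /55029372840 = -0.00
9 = 9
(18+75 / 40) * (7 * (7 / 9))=2597 / 24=108.21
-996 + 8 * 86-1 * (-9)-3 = -302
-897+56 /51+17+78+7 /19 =-775717 /969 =-800.53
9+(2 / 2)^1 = 10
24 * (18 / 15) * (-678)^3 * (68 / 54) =-56515389696 / 5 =-11303077939.20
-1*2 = -2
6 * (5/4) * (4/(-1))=-30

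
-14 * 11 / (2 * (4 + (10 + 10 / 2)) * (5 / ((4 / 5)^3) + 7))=-4928 / 20387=-0.24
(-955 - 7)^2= 925444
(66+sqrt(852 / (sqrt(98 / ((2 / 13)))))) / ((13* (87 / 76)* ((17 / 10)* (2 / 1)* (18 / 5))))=1900* 13^(3 / 4)* sqrt(1491) / 15746913+20900 / 57681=0.39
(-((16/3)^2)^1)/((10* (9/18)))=-5.69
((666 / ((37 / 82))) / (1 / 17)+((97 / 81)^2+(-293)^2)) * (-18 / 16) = -363946655 / 2916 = -124810.24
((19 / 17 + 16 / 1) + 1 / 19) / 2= 2773 / 323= 8.59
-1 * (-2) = 2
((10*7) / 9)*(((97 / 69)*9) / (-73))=-6790 / 5037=-1.35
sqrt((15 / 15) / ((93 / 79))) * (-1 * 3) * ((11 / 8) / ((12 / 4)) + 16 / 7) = -461 * sqrt(7347) / 5208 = -7.59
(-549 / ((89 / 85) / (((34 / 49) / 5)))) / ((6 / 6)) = -317322 / 4361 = -72.76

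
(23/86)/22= 23/1892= 0.01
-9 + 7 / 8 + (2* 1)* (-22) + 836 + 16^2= 8319 / 8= 1039.88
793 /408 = 1.94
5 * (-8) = -40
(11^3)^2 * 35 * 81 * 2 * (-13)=-130581761310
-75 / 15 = -5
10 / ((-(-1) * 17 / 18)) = 180 / 17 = 10.59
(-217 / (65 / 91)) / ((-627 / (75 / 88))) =7595 / 18392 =0.41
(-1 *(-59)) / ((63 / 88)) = 5192 / 63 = 82.41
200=200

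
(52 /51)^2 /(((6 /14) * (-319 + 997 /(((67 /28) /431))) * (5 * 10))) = 634088 /2342933266725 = 0.00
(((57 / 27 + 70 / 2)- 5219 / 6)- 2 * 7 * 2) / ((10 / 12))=-1032.87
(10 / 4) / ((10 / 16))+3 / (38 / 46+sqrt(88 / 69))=-169 / 941+138*sqrt(1518) / 941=5.53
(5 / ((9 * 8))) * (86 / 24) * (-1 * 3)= -215 / 288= -0.75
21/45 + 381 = 381.47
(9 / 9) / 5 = 1 / 5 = 0.20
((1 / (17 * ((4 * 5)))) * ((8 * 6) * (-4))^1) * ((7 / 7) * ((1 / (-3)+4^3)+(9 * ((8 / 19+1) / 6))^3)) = -4829950 / 116603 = -41.42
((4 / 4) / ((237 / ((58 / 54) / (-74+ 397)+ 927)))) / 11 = 8084396 / 22735647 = 0.36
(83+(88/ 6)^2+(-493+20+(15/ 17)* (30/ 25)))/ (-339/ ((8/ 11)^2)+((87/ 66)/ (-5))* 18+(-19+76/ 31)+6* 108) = 2902155520/ 237336507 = 12.23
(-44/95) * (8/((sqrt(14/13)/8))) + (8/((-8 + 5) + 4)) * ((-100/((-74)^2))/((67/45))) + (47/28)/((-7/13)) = -1408 * sqrt(182)/665 - 57806753/17977708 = -31.78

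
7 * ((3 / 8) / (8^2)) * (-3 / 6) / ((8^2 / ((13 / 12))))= -91 / 262144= -0.00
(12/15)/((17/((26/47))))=104/3995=0.03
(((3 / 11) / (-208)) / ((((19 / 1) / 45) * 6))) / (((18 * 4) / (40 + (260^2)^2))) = -2856100025 / 86944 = -32849.88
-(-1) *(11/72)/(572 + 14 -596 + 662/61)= 671/3744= 0.18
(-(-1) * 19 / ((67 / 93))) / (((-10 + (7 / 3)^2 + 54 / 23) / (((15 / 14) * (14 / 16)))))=-5486535 / 489904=-11.20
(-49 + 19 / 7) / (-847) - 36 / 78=-31362 / 77077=-0.41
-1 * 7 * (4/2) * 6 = -84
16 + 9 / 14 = 233 / 14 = 16.64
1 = 1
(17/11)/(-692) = -17/7612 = -0.00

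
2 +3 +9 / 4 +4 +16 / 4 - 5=41 / 4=10.25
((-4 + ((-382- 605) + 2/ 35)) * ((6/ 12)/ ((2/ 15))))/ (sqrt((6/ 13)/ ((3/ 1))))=-104049 * sqrt(26)/ 56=-9474.07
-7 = -7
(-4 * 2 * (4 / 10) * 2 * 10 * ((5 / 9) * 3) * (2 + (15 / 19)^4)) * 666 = -22112407680 / 130321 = -169676.47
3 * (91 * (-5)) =-1365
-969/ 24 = -323/ 8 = -40.38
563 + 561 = 1124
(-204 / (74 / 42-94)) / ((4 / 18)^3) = 780759 / 3874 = 201.54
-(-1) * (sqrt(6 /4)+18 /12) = sqrt(6) /2+3 /2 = 2.72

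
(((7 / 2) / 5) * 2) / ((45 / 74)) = 518 / 225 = 2.30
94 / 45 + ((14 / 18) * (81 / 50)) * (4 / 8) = 2447 / 900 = 2.72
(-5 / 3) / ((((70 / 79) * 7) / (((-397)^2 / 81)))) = -12451111 / 23814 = -522.85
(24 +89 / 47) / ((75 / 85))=20689 / 705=29.35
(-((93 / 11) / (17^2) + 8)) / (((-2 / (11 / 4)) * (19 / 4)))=25525 / 10982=2.32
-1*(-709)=709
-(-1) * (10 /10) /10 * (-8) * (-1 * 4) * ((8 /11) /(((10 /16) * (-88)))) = -128 /3025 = -0.04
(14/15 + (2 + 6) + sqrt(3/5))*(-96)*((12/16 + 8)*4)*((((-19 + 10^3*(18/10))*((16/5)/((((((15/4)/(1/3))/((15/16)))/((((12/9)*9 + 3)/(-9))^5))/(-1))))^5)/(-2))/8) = 2434960937500000000000*sqrt(15)/68630377364883 + 326284765625000000000000/205891132094649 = 1722155060.77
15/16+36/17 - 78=-20385/272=-74.94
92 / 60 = 23 / 15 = 1.53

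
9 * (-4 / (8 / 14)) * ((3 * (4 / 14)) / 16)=-27 / 8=-3.38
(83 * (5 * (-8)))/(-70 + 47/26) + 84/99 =49.53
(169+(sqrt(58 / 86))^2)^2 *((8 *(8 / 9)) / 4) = 94633984 / 1849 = 51181.17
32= 32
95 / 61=1.56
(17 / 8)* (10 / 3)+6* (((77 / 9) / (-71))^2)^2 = 1574916037493 / 222301385388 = 7.08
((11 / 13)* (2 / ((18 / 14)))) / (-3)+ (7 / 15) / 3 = -497 / 1755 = -0.28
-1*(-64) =64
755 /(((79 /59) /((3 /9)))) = 44545 /237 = 187.95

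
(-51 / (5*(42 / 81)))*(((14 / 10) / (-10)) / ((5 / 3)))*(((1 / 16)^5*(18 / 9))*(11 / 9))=5049 / 1310720000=0.00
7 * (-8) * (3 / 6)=-28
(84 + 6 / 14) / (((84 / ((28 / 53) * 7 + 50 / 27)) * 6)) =782287 / 841428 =0.93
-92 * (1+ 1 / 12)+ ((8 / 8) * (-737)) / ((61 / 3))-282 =-76478 / 183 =-417.91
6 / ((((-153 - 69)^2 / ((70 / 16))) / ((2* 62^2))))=33635 / 8214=4.09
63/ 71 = 0.89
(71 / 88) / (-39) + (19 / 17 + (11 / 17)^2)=1503289 / 991848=1.52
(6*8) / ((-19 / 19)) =-48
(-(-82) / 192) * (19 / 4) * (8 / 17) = 779 / 816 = 0.95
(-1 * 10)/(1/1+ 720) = -10/721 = -0.01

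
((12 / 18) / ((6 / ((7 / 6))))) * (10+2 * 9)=98 / 27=3.63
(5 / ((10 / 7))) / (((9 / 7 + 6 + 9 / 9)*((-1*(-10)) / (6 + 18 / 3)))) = 147 / 290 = 0.51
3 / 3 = 1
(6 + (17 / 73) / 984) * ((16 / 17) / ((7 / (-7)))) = -862018 / 152643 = -5.65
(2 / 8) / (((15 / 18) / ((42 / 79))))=63 / 395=0.16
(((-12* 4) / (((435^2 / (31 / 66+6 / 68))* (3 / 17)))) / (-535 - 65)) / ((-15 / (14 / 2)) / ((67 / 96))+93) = 293594 / 19752833491875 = 0.00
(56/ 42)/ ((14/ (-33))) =-22/ 7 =-3.14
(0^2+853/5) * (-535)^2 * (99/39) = 123953038.85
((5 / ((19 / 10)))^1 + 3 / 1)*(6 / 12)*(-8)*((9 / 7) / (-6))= 642 / 133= 4.83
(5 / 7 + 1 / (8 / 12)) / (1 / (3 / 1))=93 / 14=6.64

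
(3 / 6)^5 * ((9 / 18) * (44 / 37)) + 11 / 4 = 1639 / 592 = 2.77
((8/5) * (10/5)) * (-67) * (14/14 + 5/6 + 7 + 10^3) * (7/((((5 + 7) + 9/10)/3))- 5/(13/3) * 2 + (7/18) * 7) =-33337914404/75465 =-441766.57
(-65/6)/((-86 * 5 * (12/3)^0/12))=13/43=0.30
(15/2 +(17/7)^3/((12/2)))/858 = 5087/441441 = 0.01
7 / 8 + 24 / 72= 29 / 24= 1.21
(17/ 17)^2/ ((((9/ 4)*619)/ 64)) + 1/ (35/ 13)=81383/ 194985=0.42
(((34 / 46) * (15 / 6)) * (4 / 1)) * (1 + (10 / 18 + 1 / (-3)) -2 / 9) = 170 / 23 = 7.39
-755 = -755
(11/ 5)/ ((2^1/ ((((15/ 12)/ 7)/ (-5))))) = -11/ 280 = -0.04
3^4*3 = 243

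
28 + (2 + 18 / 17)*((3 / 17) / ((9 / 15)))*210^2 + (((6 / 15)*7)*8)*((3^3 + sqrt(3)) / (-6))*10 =11182780 / 289 - 112*sqrt(3) / 3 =38630.08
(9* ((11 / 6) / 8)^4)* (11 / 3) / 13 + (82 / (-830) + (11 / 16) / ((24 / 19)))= 4319481029 / 9546301440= 0.45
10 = 10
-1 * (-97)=97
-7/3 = -2.33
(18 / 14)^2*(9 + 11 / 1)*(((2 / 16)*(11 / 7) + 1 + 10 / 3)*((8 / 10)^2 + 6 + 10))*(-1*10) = -8547552 / 343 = -24919.98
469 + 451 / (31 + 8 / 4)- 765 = -847 / 3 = -282.33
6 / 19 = 0.32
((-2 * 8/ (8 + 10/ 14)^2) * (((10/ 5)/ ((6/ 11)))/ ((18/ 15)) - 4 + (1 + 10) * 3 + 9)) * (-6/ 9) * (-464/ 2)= -134415232/ 100467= -1337.90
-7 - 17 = -24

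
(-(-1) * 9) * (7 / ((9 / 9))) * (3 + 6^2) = 2457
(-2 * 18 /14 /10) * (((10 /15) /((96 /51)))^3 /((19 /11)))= -54043 /8171520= -0.01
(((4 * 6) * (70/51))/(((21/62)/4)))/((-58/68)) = -456.09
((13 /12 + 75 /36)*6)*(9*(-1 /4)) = -171 /4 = -42.75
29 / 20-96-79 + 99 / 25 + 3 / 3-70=-23859 / 100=-238.59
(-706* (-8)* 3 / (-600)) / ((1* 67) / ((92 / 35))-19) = -64952 / 14925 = -4.35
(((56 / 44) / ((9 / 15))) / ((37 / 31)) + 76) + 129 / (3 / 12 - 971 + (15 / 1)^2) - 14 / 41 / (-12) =7728696337 / 99554642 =77.63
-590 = -590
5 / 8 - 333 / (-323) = 4279 / 2584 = 1.66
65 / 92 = 0.71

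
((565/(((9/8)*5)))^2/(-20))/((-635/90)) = 408608/5715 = 71.50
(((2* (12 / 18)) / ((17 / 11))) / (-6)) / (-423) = 22 / 64719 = 0.00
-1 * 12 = -12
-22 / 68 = -11 / 34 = -0.32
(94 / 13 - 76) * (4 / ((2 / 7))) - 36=-12984 / 13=-998.77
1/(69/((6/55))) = 2/1265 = 0.00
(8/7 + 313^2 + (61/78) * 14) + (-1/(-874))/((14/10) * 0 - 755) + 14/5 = 3530252027083/36028902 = 97983.89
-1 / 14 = -0.07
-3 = -3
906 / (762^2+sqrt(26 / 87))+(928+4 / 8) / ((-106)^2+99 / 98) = 1359695753298065247 / 16150500785926090681 - 453 * sqrt(2262) / 14665914281003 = 0.08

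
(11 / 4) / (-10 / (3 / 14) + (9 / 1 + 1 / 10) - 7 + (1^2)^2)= -165 / 2614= -0.06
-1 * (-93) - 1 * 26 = 67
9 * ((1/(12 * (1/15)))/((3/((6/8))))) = 2.81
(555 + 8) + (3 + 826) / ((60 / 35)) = 12559 / 12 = 1046.58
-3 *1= -3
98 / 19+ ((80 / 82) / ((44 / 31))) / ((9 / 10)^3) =6.10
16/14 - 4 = -20/7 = -2.86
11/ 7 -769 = -5372/ 7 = -767.43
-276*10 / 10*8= -2208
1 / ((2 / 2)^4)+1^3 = 2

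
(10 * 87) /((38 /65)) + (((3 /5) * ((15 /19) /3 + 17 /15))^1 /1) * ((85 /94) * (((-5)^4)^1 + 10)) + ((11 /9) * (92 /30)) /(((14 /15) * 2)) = 221805245 /112518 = 1971.29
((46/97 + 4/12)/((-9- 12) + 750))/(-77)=-235/16334703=-0.00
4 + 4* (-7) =-24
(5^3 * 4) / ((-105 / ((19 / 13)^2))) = -36100 / 3549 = -10.17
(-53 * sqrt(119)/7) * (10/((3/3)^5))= -530 * sqrt(119)/7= -825.95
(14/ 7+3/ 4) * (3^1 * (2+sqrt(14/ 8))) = 33 * sqrt(7)/ 8+33/ 2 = 27.41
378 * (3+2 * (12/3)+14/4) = 5481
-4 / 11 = -0.36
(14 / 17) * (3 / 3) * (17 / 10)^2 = 119 / 50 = 2.38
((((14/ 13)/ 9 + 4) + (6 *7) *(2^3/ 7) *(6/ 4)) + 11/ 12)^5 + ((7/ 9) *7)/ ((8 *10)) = 304562933697172587255193/ 112253339427840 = 2713174817.33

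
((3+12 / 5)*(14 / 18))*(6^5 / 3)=54432 / 5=10886.40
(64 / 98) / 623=0.00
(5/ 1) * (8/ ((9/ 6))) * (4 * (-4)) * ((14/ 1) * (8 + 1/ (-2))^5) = -141750000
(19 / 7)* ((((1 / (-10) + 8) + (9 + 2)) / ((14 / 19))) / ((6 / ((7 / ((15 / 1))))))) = 5.42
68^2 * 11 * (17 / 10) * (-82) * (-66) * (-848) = -1984189177344 / 5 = -396837835468.80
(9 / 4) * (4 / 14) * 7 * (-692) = -3114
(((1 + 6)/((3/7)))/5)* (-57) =-931/5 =-186.20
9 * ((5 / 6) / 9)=5 / 6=0.83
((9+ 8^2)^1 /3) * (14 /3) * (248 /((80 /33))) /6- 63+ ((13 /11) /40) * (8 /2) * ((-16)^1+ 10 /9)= 1852649 /990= 1871.36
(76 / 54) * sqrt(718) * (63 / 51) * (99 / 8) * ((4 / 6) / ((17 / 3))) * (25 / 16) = 36575 * sqrt(718) / 9248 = 105.97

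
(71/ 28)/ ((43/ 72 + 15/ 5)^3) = 6625152/ 121617853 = 0.05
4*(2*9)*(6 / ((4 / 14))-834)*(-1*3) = 175608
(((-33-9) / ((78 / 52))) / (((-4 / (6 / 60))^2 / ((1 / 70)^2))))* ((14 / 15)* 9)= -3 / 100000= -0.00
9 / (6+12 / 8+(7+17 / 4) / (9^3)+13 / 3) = 2916 / 3839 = 0.76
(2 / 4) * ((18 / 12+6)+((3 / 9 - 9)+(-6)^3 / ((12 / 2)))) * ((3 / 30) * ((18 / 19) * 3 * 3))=-6021 / 380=-15.84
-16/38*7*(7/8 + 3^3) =-1561/19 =-82.16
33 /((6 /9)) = 99 /2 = 49.50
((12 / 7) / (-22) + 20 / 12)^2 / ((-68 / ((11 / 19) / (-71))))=134689 / 444991932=0.00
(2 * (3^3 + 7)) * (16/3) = 1088/3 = 362.67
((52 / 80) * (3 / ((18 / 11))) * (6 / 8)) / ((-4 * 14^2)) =-0.00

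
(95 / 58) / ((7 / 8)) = 380 / 203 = 1.87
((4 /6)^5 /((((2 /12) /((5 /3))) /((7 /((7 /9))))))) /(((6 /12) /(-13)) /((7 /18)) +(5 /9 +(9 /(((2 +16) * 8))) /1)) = 465920 /20409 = 22.83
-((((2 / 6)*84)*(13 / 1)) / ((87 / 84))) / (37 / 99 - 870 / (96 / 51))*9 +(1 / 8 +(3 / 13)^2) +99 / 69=5582227095035 / 659666719192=8.46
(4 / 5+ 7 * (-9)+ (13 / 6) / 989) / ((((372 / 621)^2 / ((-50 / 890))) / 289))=331193707821 / 117687904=2814.17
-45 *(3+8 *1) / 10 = -99 / 2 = -49.50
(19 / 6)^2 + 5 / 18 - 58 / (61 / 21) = -21217 / 2196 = -9.66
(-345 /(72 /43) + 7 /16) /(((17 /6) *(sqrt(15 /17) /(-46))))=226987 *sqrt(255) /1020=3553.62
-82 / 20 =-41 / 10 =-4.10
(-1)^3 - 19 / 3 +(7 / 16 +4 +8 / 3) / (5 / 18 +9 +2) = -32659 / 4872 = -6.70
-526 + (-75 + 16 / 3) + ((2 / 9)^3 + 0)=-434233 / 729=-595.66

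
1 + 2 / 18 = 10 / 9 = 1.11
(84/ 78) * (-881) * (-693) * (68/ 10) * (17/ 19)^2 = 83987361612/ 23465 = 3579261.10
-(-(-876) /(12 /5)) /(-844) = 0.43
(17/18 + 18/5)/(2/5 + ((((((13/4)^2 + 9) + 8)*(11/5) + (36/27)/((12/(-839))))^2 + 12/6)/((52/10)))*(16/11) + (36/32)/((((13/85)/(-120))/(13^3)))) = -8422128/3593467375367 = -0.00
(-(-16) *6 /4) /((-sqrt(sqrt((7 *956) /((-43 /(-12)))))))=-4 *43^(1 /4) *5019^(3 /4) /1673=-3.65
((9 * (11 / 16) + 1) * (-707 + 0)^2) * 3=172447905 / 16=10777994.06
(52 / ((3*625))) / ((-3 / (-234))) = 1352 / 625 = 2.16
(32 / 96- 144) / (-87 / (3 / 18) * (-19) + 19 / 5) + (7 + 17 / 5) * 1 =7728229 / 744135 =10.39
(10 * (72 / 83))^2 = 518400 / 6889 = 75.25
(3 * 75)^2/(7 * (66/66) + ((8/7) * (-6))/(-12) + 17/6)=2126250/437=4865.56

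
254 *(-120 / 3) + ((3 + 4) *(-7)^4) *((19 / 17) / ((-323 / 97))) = -4566519 / 289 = -15801.10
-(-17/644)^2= -289/414736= -0.00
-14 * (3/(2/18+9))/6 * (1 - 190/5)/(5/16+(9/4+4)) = 888/205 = 4.33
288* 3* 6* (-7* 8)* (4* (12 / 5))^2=-668860416 / 25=-26754416.64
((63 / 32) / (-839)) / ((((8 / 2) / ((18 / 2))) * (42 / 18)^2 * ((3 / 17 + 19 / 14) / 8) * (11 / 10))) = -12393 / 2694868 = -0.00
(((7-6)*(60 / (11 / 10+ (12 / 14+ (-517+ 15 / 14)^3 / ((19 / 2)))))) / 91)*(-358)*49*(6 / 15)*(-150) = -391958448000 / 8164787530211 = -0.05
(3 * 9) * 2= 54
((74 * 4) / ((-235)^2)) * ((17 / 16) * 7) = 4403 / 110450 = 0.04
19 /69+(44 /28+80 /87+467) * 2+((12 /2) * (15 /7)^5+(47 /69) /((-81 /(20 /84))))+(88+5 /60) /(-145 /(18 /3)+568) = 64559312047924753 /53332339095126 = 1210.51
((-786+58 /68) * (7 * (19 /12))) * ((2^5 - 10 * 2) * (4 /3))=-7100870 /51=-139232.75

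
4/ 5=0.80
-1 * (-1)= 1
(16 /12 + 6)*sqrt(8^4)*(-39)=-18304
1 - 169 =-168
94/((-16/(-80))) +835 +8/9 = 11753/9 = 1305.89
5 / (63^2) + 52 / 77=29539 / 43659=0.68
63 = 63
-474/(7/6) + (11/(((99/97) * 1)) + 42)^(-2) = -641676933/1579375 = -406.29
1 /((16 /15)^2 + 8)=225 /2056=0.11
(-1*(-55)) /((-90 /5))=-55 /18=-3.06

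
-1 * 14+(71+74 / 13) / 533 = -96009 / 6929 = -13.86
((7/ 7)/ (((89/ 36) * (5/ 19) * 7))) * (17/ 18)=646/ 3115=0.21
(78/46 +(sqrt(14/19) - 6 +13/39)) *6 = -548/23 +6 *sqrt(266)/19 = -18.68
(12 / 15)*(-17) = -68 / 5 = -13.60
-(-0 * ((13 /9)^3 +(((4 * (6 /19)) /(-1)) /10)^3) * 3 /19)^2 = 0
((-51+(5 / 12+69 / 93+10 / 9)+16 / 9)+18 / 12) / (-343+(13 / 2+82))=50725 / 284022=0.18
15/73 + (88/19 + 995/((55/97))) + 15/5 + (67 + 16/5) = 139819362/76285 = 1832.86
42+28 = 70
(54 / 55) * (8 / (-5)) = -432 / 275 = -1.57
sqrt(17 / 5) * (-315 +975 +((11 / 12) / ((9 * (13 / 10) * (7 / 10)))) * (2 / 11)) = 324334 * sqrt(85) / 2457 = 1217.02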